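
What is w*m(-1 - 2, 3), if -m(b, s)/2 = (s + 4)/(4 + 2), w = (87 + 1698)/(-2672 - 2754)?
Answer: 4165/5426 ≈ 0.76760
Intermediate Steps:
w = -1785/5426 (w = 1785/(-5426) = 1785*(-1/5426) = -1785/5426 ≈ -0.32897)
m(b, s) = -4/3 - s/3 (m(b, s) = -2*(s + 4)/(4 + 2) = -2*(4 + s)/6 = -2*(⅔ + s/6) = -4/3 - s/3)
w*m(-1 - 2, 3) = -1785*(-4/3 - ⅓*3)/5426 = -1785*(-4/3 - 1)/5426 = -1785/5426*(-7/3) = 4165/5426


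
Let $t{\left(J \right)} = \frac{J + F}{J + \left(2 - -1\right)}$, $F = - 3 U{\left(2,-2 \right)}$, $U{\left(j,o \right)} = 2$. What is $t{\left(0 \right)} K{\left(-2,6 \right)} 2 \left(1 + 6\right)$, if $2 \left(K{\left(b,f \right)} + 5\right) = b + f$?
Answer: $84$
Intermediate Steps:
$F = -6$ ($F = \left(-3\right) 2 = -6$)
$K{\left(b,f \right)} = -5 + \frac{b}{2} + \frac{f}{2}$ ($K{\left(b,f \right)} = -5 + \frac{b + f}{2} = -5 + \left(\frac{b}{2} + \frac{f}{2}\right) = -5 + \frac{b}{2} + \frac{f}{2}$)
$t{\left(J \right)} = \frac{-6 + J}{3 + J}$ ($t{\left(J \right)} = \frac{J - 6}{J + \left(2 - -1\right)} = \frac{-6 + J}{J + \left(2 + 1\right)} = \frac{-6 + J}{J + 3} = \frac{-6 + J}{3 + J}$)
$t{\left(0 \right)} K{\left(-2,6 \right)} 2 \left(1 + 6\right) = \frac{-6 + 0}{3 + 0} \left(-5 + \frac{1}{2} \left(-2\right) + \frac{1}{2} \cdot 6\right) 2 \left(1 + 6\right) = \frac{1}{3} \left(-6\right) \left(-5 - 1 + 3\right) 2 \cdot 7 = \frac{1}{3} \left(-6\right) \left(-3\right) 14 = \left(-2\right) \left(-3\right) 14 = 6 \cdot 14 = 84$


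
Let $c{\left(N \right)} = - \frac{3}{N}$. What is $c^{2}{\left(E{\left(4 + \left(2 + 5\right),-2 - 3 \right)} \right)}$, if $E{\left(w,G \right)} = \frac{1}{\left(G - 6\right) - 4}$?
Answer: $2025$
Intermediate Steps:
$E{\left(w,G \right)} = \frac{1}{-10 + G}$ ($E{\left(w,G \right)} = \frac{1}{\left(G - 6\right) - 4} = \frac{1}{\left(-6 + G\right) - 4} = \frac{1}{-10 + G}$)
$c^{2}{\left(E{\left(4 + \left(2 + 5\right),-2 - 3 \right)} \right)} = \left(- \frac{3}{\frac{1}{-10 - 5}}\right)^{2} = \left(- \frac{3}{\frac{1}{-15}}\right)^{2} = \left(- \frac{3}{- \frac{1}{15}}\right)^{2} = \left(\left(-3\right) \left(-15\right)\right)^{2} = 45^{2} = 2025$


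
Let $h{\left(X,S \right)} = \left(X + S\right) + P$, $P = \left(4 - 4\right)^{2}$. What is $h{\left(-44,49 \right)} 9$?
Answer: $45$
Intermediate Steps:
$P = 0$ ($P = 0^{2} = 0$)
$h{\left(X,S \right)} = S + X$ ($h{\left(X,S \right)} = \left(X + S\right) + 0 = \left(S + X\right) + 0 = S + X$)
$h{\left(-44,49 \right)} 9 = \left(49 - 44\right) 9 = 5 \cdot 9 = 45$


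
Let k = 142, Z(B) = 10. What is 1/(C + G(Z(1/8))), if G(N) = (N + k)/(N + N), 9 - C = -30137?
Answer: 5/150768 ≈ 3.3164e-5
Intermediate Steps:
C = 30146 (C = 9 - 1*(-30137) = 9 + 30137 = 30146)
G(N) = (142 + N)/(2*N) (G(N) = (N + 142)/(N + N) = (142 + N)/((2*N)) = (142 + N)*(1/(2*N)) = (142 + N)/(2*N))
1/(C + G(Z(1/8))) = 1/(30146 + (½)*(142 + 10)/10) = 1/(30146 + (½)*(⅒)*152) = 1/(30146 + 38/5) = 1/(150768/5) = 5/150768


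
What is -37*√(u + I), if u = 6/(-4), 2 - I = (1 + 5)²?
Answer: -37*I*√142/2 ≈ -220.45*I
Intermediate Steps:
I = -34 (I = 2 - (1 + 5)² = 2 - 1*6² = 2 - 1*36 = 2 - 36 = -34)
u = -3/2 (u = 6*(-¼) = -3/2 ≈ -1.5000)
-37*√(u + I) = -37*√(-3/2 - 34) = -37*I*√142/2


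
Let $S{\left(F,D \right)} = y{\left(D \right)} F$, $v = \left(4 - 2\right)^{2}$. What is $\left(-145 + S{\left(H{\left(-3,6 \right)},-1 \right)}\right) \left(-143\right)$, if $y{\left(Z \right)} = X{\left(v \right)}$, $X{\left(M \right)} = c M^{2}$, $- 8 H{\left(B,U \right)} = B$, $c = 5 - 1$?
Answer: $17303$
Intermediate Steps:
$c = 4$ ($c = 5 - 1 = 4$)
$H{\left(B,U \right)} = - \frac{B}{8}$
$v = 4$ ($v = 2^{2} = 4$)
$X{\left(M \right)} = 4 M^{2}$
$y{\left(Z \right)} = 64$ ($y{\left(Z \right)} = 4 \cdot 4^{2} = 4 \cdot 16 = 64$)
$S{\left(F,D \right)} = 64 F$
$\left(-145 + S{\left(H{\left(-3,6 \right)},-1 \right)}\right) \left(-143\right) = \left(-145 + 64 \left(\left(- \frac{1}{8}\right) \left(-3\right)\right)\right) \left(-143\right) = \left(-145 + 64 \cdot \frac{3}{8}\right) \left(-143\right) = \left(-145 + 24\right) \left(-143\right) = \left(-121\right) \left(-143\right) = 17303$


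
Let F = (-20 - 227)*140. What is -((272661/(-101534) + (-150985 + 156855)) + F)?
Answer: 2915313801/101534 ≈ 28713.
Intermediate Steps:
F = -34580 (F = -247*140 = -34580)
-((272661/(-101534) + (-150985 + 156855)) + F) = -((272661/(-101534) + (-150985 + 156855)) - 34580) = -((272661*(-1/101534) + 5870) - 34580) = -((-272661/101534 + 5870) - 34580) = -(595731919/101534 - 34580) = -1*(-2915313801/101534) = 2915313801/101534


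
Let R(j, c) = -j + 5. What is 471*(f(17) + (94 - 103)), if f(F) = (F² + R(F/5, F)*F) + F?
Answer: 763491/5 ≈ 1.5270e+5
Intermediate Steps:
R(j, c) = 5 - j
f(F) = F + F² + F*(5 - F/5) (f(F) = (F² + (5 - F/5)*F) + F = (F² + F*(5 - F/5)) + F = F + F² + F*(5 - F/5))
471*(f(17) + (94 - 103)) = 471*((⅖)*17*(15 + 2*17) + (94 - 103)) = 471*((⅖)*17*(15 + 34) - 9) = 471*((⅖)*17*49 - 9) = 471*(1666/5 - 9) = 471*(1621/5) = 763491/5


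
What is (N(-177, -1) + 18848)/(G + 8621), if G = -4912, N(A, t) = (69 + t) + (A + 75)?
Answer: 18814/3709 ≈ 5.0725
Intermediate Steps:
N(A, t) = 144 + A + t (N(A, t) = (69 + t) + (75 + A) = 144 + A + t)
(N(-177, -1) + 18848)/(G + 8621) = ((144 - 177 - 1) + 18848)/(-4912 + 8621) = (-34 + 18848)/3709 = 18814*(1/3709) = 18814/3709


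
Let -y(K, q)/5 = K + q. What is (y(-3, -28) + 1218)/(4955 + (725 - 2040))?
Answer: 1373/3640 ≈ 0.37720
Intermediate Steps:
y(K, q) = -5*K - 5*q (y(K, q) = -5*(K + q) = -5*K - 5*q)
(y(-3, -28) + 1218)/(4955 + (725 - 2040)) = ((-5*(-3) - 5*(-28)) + 1218)/(4955 + (725 - 2040)) = ((15 + 140) + 1218)/(4955 - 1315) = (155 + 1218)/3640 = 1373*(1/3640) = 1373/3640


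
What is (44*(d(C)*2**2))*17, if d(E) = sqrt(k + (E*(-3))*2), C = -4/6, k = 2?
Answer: 2992*sqrt(6) ≈ 7328.9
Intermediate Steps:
C = -2/3 (C = -4*1/6 = -2/3 ≈ -0.66667)
d(E) = sqrt(2 - 6*E) (d(E) = sqrt(2 + (E*(-3))*2) = sqrt(2 - 3*E*2) = sqrt(2 - 6*E))
(44*(d(C)*2**2))*17 = (44*(sqrt(2 - 6*(-2/3))*2**2))*17 = (44*(sqrt(2 + 4)*4))*17 = (44*(sqrt(6)*4))*17 = (44*(4*sqrt(6)))*17 = (176*sqrt(6))*17 = 2992*sqrt(6)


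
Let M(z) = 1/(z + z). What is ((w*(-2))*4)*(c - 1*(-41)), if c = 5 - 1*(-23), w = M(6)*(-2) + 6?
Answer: -3220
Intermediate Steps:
M(z) = 1/(2*z)
w = 35/6 (w = ((1/2)/6)*(-2) + 6 = ((1/2)*(1/6))*(-2) + 6 = (1/12)*(-2) + 6 = -1/6 + 6 = 35/6 ≈ 5.8333)
c = 28 (c = 5 + 23 = 28)
((w*(-2))*4)*(c - 1*(-41)) = (((35/6)*(-2))*4)*(28 - 1*(-41)) = (-35/3*4)*(28 + 41) = -140/3*69 = -3220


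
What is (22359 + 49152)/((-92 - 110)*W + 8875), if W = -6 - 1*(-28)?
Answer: 23837/1477 ≈ 16.139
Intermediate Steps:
W = 22 (W = -6 + 28 = 22)
(22359 + 49152)/((-92 - 110)*W + 8875) = (22359 + 49152)/((-92 - 110)*22 + 8875) = 71511/(-202*22 + 8875) = 71511/(-4444 + 8875) = 71511/4431 = 71511*(1/4431) = 23837/1477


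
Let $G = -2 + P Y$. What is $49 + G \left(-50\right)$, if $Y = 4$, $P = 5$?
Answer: $-851$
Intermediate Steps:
$G = 18$ ($G = -2 + 5 \cdot 4 = -2 + 20 = 18$)
$49 + G \left(-50\right) = 49 + 18 \left(-50\right) = 49 - 900 = -851$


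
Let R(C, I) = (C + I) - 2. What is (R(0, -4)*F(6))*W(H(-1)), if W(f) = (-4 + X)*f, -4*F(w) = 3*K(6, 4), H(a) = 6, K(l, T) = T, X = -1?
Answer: -540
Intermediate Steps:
F(w) = -3 (F(w) = -3*4/4 = -1/4*12 = -3)
R(C, I) = -2 + C + I
W(f) = -5*f (W(f) = (-4 - 1)*f = -5*f)
(R(0, -4)*F(6))*W(H(-1)) = ((-2 + 0 - 4)*(-3))*(-5*6) = -6*(-3)*(-30) = 18*(-30) = -540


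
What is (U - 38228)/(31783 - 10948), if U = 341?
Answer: -12629/6945 ≈ -1.8184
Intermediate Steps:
(U - 38228)/(31783 - 10948) = (341 - 38228)/(31783 - 10948) = -37887/20835 = -37887*1/20835 = -12629/6945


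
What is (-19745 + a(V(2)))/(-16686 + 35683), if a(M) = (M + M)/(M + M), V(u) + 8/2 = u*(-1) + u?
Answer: -19744/18997 ≈ -1.0393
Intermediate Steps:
V(u) = -4 (V(u) = -4 + (u*(-1) + u) = -4 + (-u + u) = -4 + 0 = -4)
a(M) = 1 (a(M) = (2*M)/((2*M)) = (2*M)*(1/(2*M)) = 1)
(-19745 + a(V(2)))/(-16686 + 35683) = (-19745 + 1)/(-16686 + 35683) = -19744/18997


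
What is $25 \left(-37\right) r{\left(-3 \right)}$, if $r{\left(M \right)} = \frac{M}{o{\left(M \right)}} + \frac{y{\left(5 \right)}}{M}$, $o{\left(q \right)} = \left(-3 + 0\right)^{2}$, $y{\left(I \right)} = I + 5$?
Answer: $\frac{10175}{3} \approx 3391.7$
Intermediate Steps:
$y{\left(I \right)} = 5 + I$
$o{\left(q \right)} = 9$ ($o{\left(q \right)} = \left(-3\right)^{2} = 9$)
$r{\left(M \right)} = \frac{10}{M} + \frac{M}{9}$ ($r{\left(M \right)} = \frac{M}{9} + \frac{5 + 5}{M} = M \frac{1}{9} + \frac{10}{M} = \frac{M}{9} + \frac{10}{M} = \frac{10}{M} + \frac{M}{9}$)
$25 \left(-37\right) r{\left(-3 \right)} = 25 \left(-37\right) \left(\frac{10}{-3} + \frac{1}{9} \left(-3\right)\right) = - 925 \left(10 \left(- \frac{1}{3}\right) - \frac{1}{3}\right) = - 925 \left(- \frac{10}{3} - \frac{1}{3}\right) = \left(-925\right) \left(- \frac{11}{3}\right) = \frac{10175}{3}$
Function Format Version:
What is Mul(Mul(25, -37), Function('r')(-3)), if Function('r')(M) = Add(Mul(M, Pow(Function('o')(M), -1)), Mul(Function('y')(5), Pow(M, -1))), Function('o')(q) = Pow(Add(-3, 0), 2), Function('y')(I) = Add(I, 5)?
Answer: Rational(10175, 3) ≈ 3391.7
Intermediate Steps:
Function('y')(I) = Add(5, I)
Function('o')(q) = 9 (Function('o')(q) = Pow(-3, 2) = 9)
Function('r')(M) = Add(Mul(10, Pow(M, -1)), Mul(Rational(1, 9), M)) (Function('r')(M) = Add(Mul(M, Pow(9, -1)), Mul(Add(5, 5), Pow(M, -1))) = Add(Mul(M, Rational(1, 9)), Mul(10, Pow(M, -1))) = Add(Mul(Rational(1, 9), M), Mul(10, Pow(M, -1))) = Add(Mul(10, Pow(M, -1)), Mul(Rational(1, 9), M)))
Mul(Mul(25, -37), Function('r')(-3)) = Mul(Mul(25, -37), Add(Mul(10, Pow(-3, -1)), Mul(Rational(1, 9), -3))) = Mul(-925, Add(Mul(10, Rational(-1, 3)), Rational(-1, 3))) = Mul(-925, Add(Rational(-10, 3), Rational(-1, 3))) = Mul(-925, Rational(-11, 3)) = Rational(10175, 3)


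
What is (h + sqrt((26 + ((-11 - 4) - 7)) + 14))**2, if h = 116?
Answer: 13474 + 696*sqrt(2) ≈ 14458.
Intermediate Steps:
(h + sqrt((26 + ((-11 - 4) - 7)) + 14))**2 = (116 + sqrt((26 + ((-11 - 4) - 7)) + 14))**2 = (116 + sqrt((26 + (-15 - 7)) + 14))**2 = (116 + sqrt((26 - 22) + 14))**2 = (116 + sqrt(4 + 14))**2 = (116 + sqrt(18))**2 = (116 + 3*sqrt(2))**2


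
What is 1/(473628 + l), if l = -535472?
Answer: -1/61844 ≈ -1.6170e-5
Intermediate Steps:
1/(473628 + l) = 1/(473628 - 535472) = 1/(-61844) = -1/61844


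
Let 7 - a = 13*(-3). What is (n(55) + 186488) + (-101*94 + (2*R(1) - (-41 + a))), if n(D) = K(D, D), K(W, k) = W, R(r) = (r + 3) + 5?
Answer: 177062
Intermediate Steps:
R(r) = 8 + r (R(r) = (3 + r) + 5 = 8 + r)
n(D) = D
a = 46 (a = 7 - 13*(-3) = 7 - 1*(-39) = 7 + 39 = 46)
(n(55) + 186488) + (-101*94 + (2*R(1) - (-41 + a))) = (55 + 186488) + (-101*94 + (2*(8 + 1) - (-41 + 46))) = 186543 + (-9494 + (2*9 - 1*5)) = 186543 + (-9494 + (18 - 5)) = 186543 + (-9494 + 13) = 186543 - 9481 = 177062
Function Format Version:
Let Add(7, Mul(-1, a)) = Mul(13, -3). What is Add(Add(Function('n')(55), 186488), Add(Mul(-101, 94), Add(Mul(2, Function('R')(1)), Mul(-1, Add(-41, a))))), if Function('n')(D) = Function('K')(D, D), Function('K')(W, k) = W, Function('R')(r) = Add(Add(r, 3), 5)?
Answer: 177062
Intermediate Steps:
Function('R')(r) = Add(8, r) (Function('R')(r) = Add(Add(3, r), 5) = Add(8, r))
Function('n')(D) = D
a = 46 (a = Add(7, Mul(-1, Mul(13, -3))) = Add(7, Mul(-1, -39)) = Add(7, 39) = 46)
Add(Add(Function('n')(55), 186488), Add(Mul(-101, 94), Add(Mul(2, Function('R')(1)), Mul(-1, Add(-41, a))))) = Add(Add(55, 186488), Add(Mul(-101, 94), Add(Mul(2, Add(8, 1)), Mul(-1, Add(-41, 46))))) = Add(186543, Add(-9494, Add(Mul(2, 9), Mul(-1, 5)))) = Add(186543, Add(-9494, Add(18, -5))) = Add(186543, Add(-9494, 13)) = Add(186543, -9481) = 177062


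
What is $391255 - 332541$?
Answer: $58714$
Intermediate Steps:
$391255 - 332541 = 58714$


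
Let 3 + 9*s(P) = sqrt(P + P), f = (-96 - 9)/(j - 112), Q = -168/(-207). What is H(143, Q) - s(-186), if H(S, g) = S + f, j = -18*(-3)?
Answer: 25255/174 - 2*I*sqrt(93)/9 ≈ 145.14 - 2.143*I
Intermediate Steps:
j = 54
Q = 56/69 (Q = -168*(-1/207) = 56/69 ≈ 0.81159)
f = 105/58 (f = (-96 - 9)/(54 - 112) = -105/(-58) = -105*(-1/58) = 105/58 ≈ 1.8103)
s(P) = -1/3 + sqrt(2)*sqrt(P)/9 (s(P) = -1/3 + sqrt(P + P)/9 = -1/3 + sqrt(2*P)/9 = -1/3 + (sqrt(2)*sqrt(P))/9 = -1/3 + sqrt(2)*sqrt(P)/9)
H(S, g) = 105/58 + S (H(S, g) = S + 105/58 = 105/58 + S)
H(143, Q) - s(-186) = (105/58 + 143) - (-1/3 + sqrt(2)*sqrt(-186)/9) = 8399/58 - (-1/3 + sqrt(2)*(I*sqrt(186))/9) = 8399/58 - (-1/3 + 2*I*sqrt(93)/9) = 8399/58 + (1/3 - 2*I*sqrt(93)/9) = 25255/174 - 2*I*sqrt(93)/9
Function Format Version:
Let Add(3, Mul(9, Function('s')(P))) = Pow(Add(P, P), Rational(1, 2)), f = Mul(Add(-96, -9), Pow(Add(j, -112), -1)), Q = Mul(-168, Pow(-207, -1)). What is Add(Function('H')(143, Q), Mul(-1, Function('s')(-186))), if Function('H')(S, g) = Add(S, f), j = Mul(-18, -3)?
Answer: Add(Rational(25255, 174), Mul(Rational(-2, 9), I, Pow(93, Rational(1, 2)))) ≈ Add(145.14, Mul(-2.1430, I))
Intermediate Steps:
j = 54
Q = Rational(56, 69) (Q = Mul(-168, Rational(-1, 207)) = Rational(56, 69) ≈ 0.81159)
f = Rational(105, 58) (f = Mul(Add(-96, -9), Pow(Add(54, -112), -1)) = Mul(-105, Pow(-58, -1)) = Mul(-105, Rational(-1, 58)) = Rational(105, 58) ≈ 1.8103)
Function('s')(P) = Add(Rational(-1, 3), Mul(Rational(1, 9), Pow(2, Rational(1, 2)), Pow(P, Rational(1, 2)))) (Function('s')(P) = Add(Rational(-1, 3), Mul(Rational(1, 9), Pow(Add(P, P), Rational(1, 2)))) = Add(Rational(-1, 3), Mul(Rational(1, 9), Pow(Mul(2, P), Rational(1, 2)))) = Add(Rational(-1, 3), Mul(Rational(1, 9), Mul(Pow(2, Rational(1, 2)), Pow(P, Rational(1, 2))))) = Add(Rational(-1, 3), Mul(Rational(1, 9), Pow(2, Rational(1, 2)), Pow(P, Rational(1, 2)))))
Function('H')(S, g) = Add(Rational(105, 58), S) (Function('H')(S, g) = Add(S, Rational(105, 58)) = Add(Rational(105, 58), S))
Add(Function('H')(143, Q), Mul(-1, Function('s')(-186))) = Add(Add(Rational(105, 58), 143), Mul(-1, Add(Rational(-1, 3), Mul(Rational(1, 9), Pow(2, Rational(1, 2)), Pow(-186, Rational(1, 2)))))) = Add(Rational(8399, 58), Mul(-1, Add(Rational(-1, 3), Mul(Rational(1, 9), Pow(2, Rational(1, 2)), Mul(I, Pow(186, Rational(1, 2))))))) = Add(Rational(8399, 58), Mul(-1, Add(Rational(-1, 3), Mul(Rational(2, 9), I, Pow(93, Rational(1, 2)))))) = Add(Rational(8399, 58), Add(Rational(1, 3), Mul(Rational(-2, 9), I, Pow(93, Rational(1, 2))))) = Add(Rational(25255, 174), Mul(Rational(-2, 9), I, Pow(93, Rational(1, 2))))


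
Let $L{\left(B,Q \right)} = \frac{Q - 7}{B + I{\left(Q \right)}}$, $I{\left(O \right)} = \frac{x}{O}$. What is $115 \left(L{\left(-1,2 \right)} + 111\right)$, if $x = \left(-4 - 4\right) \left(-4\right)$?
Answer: $\frac{38180}{3} \approx 12727.0$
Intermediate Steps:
$x = 32$ ($x = \left(-8\right) \left(-4\right) = 32$)
$I{\left(O \right)} = \frac{32}{O}$
$L{\left(B,Q \right)} = \frac{-7 + Q}{B + \frac{32}{Q}}$ ($L{\left(B,Q \right)} = \frac{Q - 7}{B + \frac{32}{Q}} = \frac{-7 + Q}{B + \frac{32}{Q}}$)
$115 \left(L{\left(-1,2 \right)} + 111\right) = 115 \left(\frac{2 \left(-7 + 2\right)}{32 - 2} + 111\right) = 115 \left(2 \frac{1}{32 - 2} \left(-5\right) + 111\right) = 115 \left(2 \cdot \frac{1}{30} \left(-5\right) + 111\right) = 115 \left(- \frac{1}{3} + 111\right) = 115 \cdot \frac{332}{3} = \frac{38180}{3}$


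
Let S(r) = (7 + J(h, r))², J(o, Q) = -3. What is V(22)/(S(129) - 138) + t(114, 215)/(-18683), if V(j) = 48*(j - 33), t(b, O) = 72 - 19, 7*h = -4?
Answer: 4929079/1139663 ≈ 4.3250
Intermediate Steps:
h = -4/7 (h = (⅐)*(-4) = -4/7 ≈ -0.57143)
t(b, O) = 53
S(r) = 16 (S(r) = (7 - 3)² = 4² = 16)
V(j) = -1584 + 48*j (V(j) = 48*(-33 + j) = -1584 + 48*j)
V(22)/(S(129) - 138) + t(114, 215)/(-18683) = (-1584 + 48*22)/(16 - 138) + 53/(-18683) = (-1584 + 1056)/(-122) + 53*(-1/18683) = -528*(-1/122) - 53/18683 = 264/61 - 53/18683 = 4929079/1139663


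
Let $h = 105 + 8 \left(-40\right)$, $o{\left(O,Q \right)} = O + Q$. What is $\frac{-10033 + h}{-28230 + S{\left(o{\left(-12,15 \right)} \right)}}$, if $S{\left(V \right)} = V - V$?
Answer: $\frac{1708}{4705} \approx 0.36302$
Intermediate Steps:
$S{\left(V \right)} = 0$
$h = -215$ ($h = 105 - 320 = -215$)
$\frac{-10033 + h}{-28230 + S{\left(o{\left(-12,15 \right)} \right)}} = \frac{-10033 - 215}{-28230 + 0} = - \frac{10248}{-28230} = \left(-10248\right) \left(- \frac{1}{28230}\right) = \frac{1708}{4705}$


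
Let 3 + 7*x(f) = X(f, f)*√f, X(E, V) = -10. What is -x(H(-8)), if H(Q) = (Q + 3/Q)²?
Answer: 347/28 ≈ 12.393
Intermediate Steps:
x(f) = -3/7 - 10*√f/7 (x(f) = -3/7 + (-10*√f)/7 = -3/7 - 10*√f/7)
-x(H(-8)) = -(-3/7 - 10*√((3 + (-8)²)²/(-8)²)/7) = -(-3/7 - 10*√((3 + 64)²/64)/7) = -(-3/7 - 10*√((1/64)*67²)/7) = -(-3/7 - 10*√((1/64)*4489)/7) = -(-3/7 - 10*√(4489/64)/7) = -(-3/7 - 10/7*67/8) = -(-3/7 - 335/28) = -1*(-347/28) = 347/28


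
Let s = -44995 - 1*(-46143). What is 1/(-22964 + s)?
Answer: -1/21816 ≈ -4.5838e-5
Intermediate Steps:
s = 1148 (s = -44995 + 46143 = 1148)
1/(-22964 + s) = 1/(-22964 + 1148) = 1/(-21816) = -1/21816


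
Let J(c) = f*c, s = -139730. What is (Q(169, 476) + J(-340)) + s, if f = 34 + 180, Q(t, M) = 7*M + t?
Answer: -208989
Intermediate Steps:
Q(t, M) = t + 7*M
f = 214
J(c) = 214*c
(Q(169, 476) + J(-340)) + s = ((169 + 7*476) + 214*(-340)) - 139730 = ((169 + 3332) - 72760) - 139730 = (3501 - 72760) - 139730 = -69259 - 139730 = -208989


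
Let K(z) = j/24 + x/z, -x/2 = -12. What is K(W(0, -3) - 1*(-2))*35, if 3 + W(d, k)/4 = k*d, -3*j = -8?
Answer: -721/9 ≈ -80.111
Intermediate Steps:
j = 8/3 (j = -⅓*(-8) = 8/3 ≈ 2.6667)
x = 24 (x = -2*(-12) = 24)
W(d, k) = -12 + 4*d*k (W(d, k) = -12 + 4*(k*d) = -12 + 4*(d*k) = -12 + 4*d*k)
K(z) = ⅑ + 24/z (K(z) = (8/3)/24 + 24/z = (8/3)*(1/24) + 24/z = ⅑ + 24/z)
K(W(0, -3) - 1*(-2))*35 = ((216 + ((-12 + 4*0*(-3)) - 1*(-2)))/(9*((-12 + 4*0*(-3)) - 1*(-2))))*35 = ((216 + ((-12 + 0) + 2))/(9*((-12 + 0) + 2)))*35 = ((216 + (-12 + 2))/(9*(-12 + 2)))*35 = ((⅑)*(216 - 10)/(-10))*35 = ((⅑)*(-⅒)*206)*35 = -103/45*35 = -721/9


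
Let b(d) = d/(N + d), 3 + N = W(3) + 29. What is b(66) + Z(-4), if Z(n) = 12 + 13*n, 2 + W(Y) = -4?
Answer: -1687/43 ≈ -39.233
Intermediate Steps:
W(Y) = -6 (W(Y) = -2 - 4 = -6)
N = 20 (N = -3 + (-6 + 29) = -3 + 23 = 20)
b(d) = d/(20 + d)
b(66) + Z(-4) = 66/(20 + 66) + (12 + 13*(-4)) = 66/86 + (12 - 52) = 66*(1/86) - 40 = 33/43 - 40 = -1687/43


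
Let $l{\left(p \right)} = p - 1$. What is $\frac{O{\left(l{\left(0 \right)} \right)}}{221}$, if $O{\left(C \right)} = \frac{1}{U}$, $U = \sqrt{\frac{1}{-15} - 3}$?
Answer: $- \frac{i \sqrt{690}}{10166} \approx - 0.0025839 i$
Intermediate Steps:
$U = \frac{i \sqrt{690}}{15}$ ($U = \sqrt{- \frac{1}{15} - 3} = \sqrt{- \frac{46}{15}} = \frac{i \sqrt{690}}{15} \approx 1.7512 i$)
$l{\left(p \right)} = -1 + p$
$O{\left(C \right)} = - \frac{i \sqrt{690}}{46}$ ($O{\left(C \right)} = \frac{1}{\frac{1}{15} i \sqrt{690}} = - \frac{i \sqrt{690}}{46}$)
$\frac{O{\left(l{\left(0 \right)} \right)}}{221} = \frac{\left(- \frac{1}{46}\right) i \sqrt{690}}{221} = - \frac{i \sqrt{690}}{46} \cdot \frac{1}{221} = - \frac{i \sqrt{690}}{10166}$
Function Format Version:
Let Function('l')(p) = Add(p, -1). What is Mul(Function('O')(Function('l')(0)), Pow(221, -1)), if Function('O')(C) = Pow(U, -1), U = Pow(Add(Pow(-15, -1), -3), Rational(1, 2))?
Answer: Mul(Rational(-1, 10166), I, Pow(690, Rational(1, 2))) ≈ Mul(-0.0025839, I)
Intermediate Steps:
U = Mul(Rational(1, 15), I, Pow(690, Rational(1, 2))) (U = Pow(Add(Rational(-1, 15), -3), Rational(1, 2)) = Pow(Rational(-46, 15), Rational(1, 2)) = Mul(Rational(1, 15), I, Pow(690, Rational(1, 2))) ≈ Mul(1.7512, I))
Function('l')(p) = Add(-1, p)
Function('O')(C) = Mul(Rational(-1, 46), I, Pow(690, Rational(1, 2))) (Function('O')(C) = Pow(Mul(Rational(1, 15), I, Pow(690, Rational(1, 2))), -1) = Mul(Rational(-1, 46), I, Pow(690, Rational(1, 2))))
Mul(Function('O')(Function('l')(0)), Pow(221, -1)) = Mul(Mul(Rational(-1, 46), I, Pow(690, Rational(1, 2))), Pow(221, -1)) = Mul(Mul(Rational(-1, 46), I, Pow(690, Rational(1, 2))), Rational(1, 221)) = Mul(Rational(-1, 10166), I, Pow(690, Rational(1, 2)))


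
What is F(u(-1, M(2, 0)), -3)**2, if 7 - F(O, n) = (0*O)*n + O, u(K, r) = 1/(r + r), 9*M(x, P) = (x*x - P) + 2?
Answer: 625/16 ≈ 39.063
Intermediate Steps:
M(x, P) = 2/9 - P/9 + x**2/9 (M(x, P) = ((x*x - P) + 2)/9 = ((x**2 - P) + 2)/9 = (2 + x**2 - P)/9 = 2/9 - P/9 + x**2/9)
u(K, r) = 1/(2*r)
F(O, n) = 7 - O (F(O, n) = 7 - ((0*O)*n + O) = 7 - (0*n + O) = 7 - (0 + O) = 7 - O)
F(u(-1, M(2, 0)), -3)**2 = (7 - 1/(2*(2/9 - 1/9*0 + (1/9)*2**2)))**2 = (7 - 1/(2*(2/9 + 0 + (1/9)*4)))**2 = (7 - 1/(2*(2/9 + 0 + 4/9)))**2 = (7 - 1/(2*2/3))**2 = (7 - 3/(2*2))**2 = (7 - 1*3/4)**2 = (7 - 3/4)**2 = (25/4)**2 = 625/16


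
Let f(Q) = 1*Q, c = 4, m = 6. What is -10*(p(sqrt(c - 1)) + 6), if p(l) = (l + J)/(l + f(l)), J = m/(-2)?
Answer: -65 + 5*sqrt(3) ≈ -56.340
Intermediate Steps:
f(Q) = Q
J = -3 (J = 6/(-2) = 6*(-1/2) = -3)
p(l) = (-3 + l)/(2*l) (p(l) = (l - 3)/(l + l) = (-3 + l)/((2*l)) = (-3 + l)*(1/(2*l)) = (-3 + l)/(2*l))
-10*(p(sqrt(c - 1)) + 6) = -10*((-3 + sqrt(4 - 1))/(2*(sqrt(4 - 1))) + 6) = -10*((-3 + sqrt(3))/(2*(sqrt(3))) + 6) = -10*((sqrt(3)/3)*(-3 + sqrt(3))/2 + 6) = -10*(sqrt(3)*(-3 + sqrt(3))/6 + 6) = -10*(6 + sqrt(3)*(-3 + sqrt(3))/6) = -60 - 5*sqrt(3)*(-3 + sqrt(3))/3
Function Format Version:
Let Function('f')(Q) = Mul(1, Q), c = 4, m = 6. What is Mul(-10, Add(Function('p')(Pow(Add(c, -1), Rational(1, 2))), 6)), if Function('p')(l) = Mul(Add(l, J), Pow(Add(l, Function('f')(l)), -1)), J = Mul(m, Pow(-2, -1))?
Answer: Add(-65, Mul(5, Pow(3, Rational(1, 2)))) ≈ -56.340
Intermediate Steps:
Function('f')(Q) = Q
J = -3 (J = Mul(6, Pow(-2, -1)) = Mul(6, Rational(-1, 2)) = -3)
Function('p')(l) = Mul(Rational(1, 2), Pow(l, -1), Add(-3, l)) (Function('p')(l) = Mul(Add(l, -3), Pow(Add(l, l), -1)) = Mul(Add(-3, l), Pow(Mul(2, l), -1)) = Mul(Add(-3, l), Mul(Rational(1, 2), Pow(l, -1))) = Mul(Rational(1, 2), Pow(l, -1), Add(-3, l)))
Mul(-10, Add(Function('p')(Pow(Add(c, -1), Rational(1, 2))), 6)) = Mul(-10, Add(Mul(Rational(1, 2), Pow(Pow(Add(4, -1), Rational(1, 2)), -1), Add(-3, Pow(Add(4, -1), Rational(1, 2)))), 6)) = Mul(-10, Add(Mul(Rational(1, 2), Pow(Pow(3, Rational(1, 2)), -1), Add(-3, Pow(3, Rational(1, 2)))), 6)) = Mul(-10, Add(Mul(Rational(1, 2), Mul(Rational(1, 3), Pow(3, Rational(1, 2))), Add(-3, Pow(3, Rational(1, 2)))), 6)) = Mul(-10, Add(Mul(Rational(1, 6), Pow(3, Rational(1, 2)), Add(-3, Pow(3, Rational(1, 2)))), 6)) = Mul(-10, Add(6, Mul(Rational(1, 6), Pow(3, Rational(1, 2)), Add(-3, Pow(3, Rational(1, 2)))))) = Add(-60, Mul(Rational(-5, 3), Pow(3, Rational(1, 2)), Add(-3, Pow(3, Rational(1, 2)))))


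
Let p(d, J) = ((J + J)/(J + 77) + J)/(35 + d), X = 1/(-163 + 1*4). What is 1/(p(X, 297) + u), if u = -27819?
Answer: -23647/657634122 ≈ -3.5958e-5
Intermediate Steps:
X = -1/159 (X = 1/(-163 + 4) = 1/(-159) = -1/159 ≈ -0.0062893)
p(d, J) = (J + 2*J/(77 + J))/(35 + d) (p(d, J) = ((2*J)/(77 + J) + J)/(35 + d) = (2*J/(77 + J) + J)/(35 + d) = (J + 2*J/(77 + J))/(35 + d))
1/(p(X, 297) + u) = 1/(297*(79 + 297)/(2695 + 35*297 + 77*(-1/159) + 297*(-1/159)) - 27819) = 1/(297*376/(2695 + 10395 - 77/159 - 99/53) - 27819) = 1/(297*376/(2080936/159) - 27819) = 1/(297*(159/2080936)*376 - 27819) = 1/(201771/23647 - 27819) = 1/(-657634122/23647) = -23647/657634122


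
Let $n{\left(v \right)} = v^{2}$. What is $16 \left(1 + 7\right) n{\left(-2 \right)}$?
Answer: $512$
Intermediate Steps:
$16 \left(1 + 7\right) n{\left(-2 \right)} = 16 \left(1 + 7\right) \left(-2\right)^{2} = 16 \cdot 8 \cdot 4 = 128 \cdot 4 = 512$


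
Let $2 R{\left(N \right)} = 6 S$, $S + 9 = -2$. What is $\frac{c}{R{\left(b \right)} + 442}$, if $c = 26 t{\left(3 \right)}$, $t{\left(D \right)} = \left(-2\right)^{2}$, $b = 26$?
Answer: $\frac{104}{409} \approx 0.25428$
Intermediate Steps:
$S = -11$ ($S = -9 - 2 = -11$)
$R{\left(N \right)} = -33$ ($R{\left(N \right)} = \frac{6 \left(-11\right)}{2} = \frac{1}{2} \left(-66\right) = -33$)
$t{\left(D \right)} = 4$
$c = 104$ ($c = 26 \cdot 4 = 104$)
$\frac{c}{R{\left(b \right)} + 442} = \frac{1}{-33 + 442} \cdot 104 = \frac{1}{409} \cdot 104 = \frac{104}{409}$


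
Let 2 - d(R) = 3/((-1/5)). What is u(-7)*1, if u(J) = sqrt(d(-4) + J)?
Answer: sqrt(10) ≈ 3.1623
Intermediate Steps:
d(R) = 17 (d(R) = 2 - 3/((-1/5)) = 2 - 3/((-1*1/5)) = 2 - 3/(-1/5) = 2 - 3*(-5) = 2 - 1*(-15) = 2 + 15 = 17)
u(J) = sqrt(17 + J)
u(-7)*1 = sqrt(17 - 7)*1 = sqrt(10)*1 = sqrt(10)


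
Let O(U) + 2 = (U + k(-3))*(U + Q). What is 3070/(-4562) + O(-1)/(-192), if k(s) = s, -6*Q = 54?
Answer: -190699/218976 ≈ -0.87087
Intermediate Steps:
Q = -9 (Q = -1/6*54 = -9)
O(U) = -2 + (-9 + U)*(-3 + U) (O(U) = -2 + (U - 3)*(U - 9) = -2 + (-3 + U)*(-9 + U) = -2 + (-9 + U)*(-3 + U))
3070/(-4562) + O(-1)/(-192) = 3070/(-4562) + (25 + (-1)**2 - 12*(-1))/(-192) = 3070*(-1/4562) + (25 + 1 + 12)*(-1/192) = -1535/2281 + 38*(-1/192) = -1535/2281 - 19/96 = -190699/218976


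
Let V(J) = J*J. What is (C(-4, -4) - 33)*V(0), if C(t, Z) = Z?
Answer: 0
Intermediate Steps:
V(J) = J**2
(C(-4, -4) - 33)*V(0) = (-4 - 33)*0**2 = -37*0 = 0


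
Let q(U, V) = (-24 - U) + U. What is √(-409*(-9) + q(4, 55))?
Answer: √3657 ≈ 60.473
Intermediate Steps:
q(U, V) = -24
√(-409*(-9) + q(4, 55)) = √(-409*(-9) - 24) = √(3681 - 24) = √3657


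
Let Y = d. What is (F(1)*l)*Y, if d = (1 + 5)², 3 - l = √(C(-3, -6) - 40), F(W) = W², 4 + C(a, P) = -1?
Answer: 108 - 108*I*√5 ≈ 108.0 - 241.5*I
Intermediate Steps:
C(a, P) = -5 (C(a, P) = -4 - 1 = -5)
l = 3 - 3*I*√5 (l = 3 - √(-5 - 40) = 3 - √(-45) = 3 - 3*I*√5 ≈ 3.0 - 6.7082*I)
d = 36 (d = 6² = 36)
Y = 36
(F(1)*l)*Y = (1²*(3 - 3*I*√5))*36 = (1*(3 - 3*I*√5))*36 = (3 - 3*I*√5)*36 = 108 - 108*I*√5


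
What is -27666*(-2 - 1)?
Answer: 82998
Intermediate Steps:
-27666*(-2 - 1) = -27666*(-3) = -4611*(-18) = 82998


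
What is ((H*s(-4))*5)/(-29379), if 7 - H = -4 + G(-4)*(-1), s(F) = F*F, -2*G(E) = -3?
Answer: -1000/29379 ≈ -0.034038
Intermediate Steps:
G(E) = 3/2 (G(E) = -½*(-3) = 3/2)
s(F) = F²
H = 25/2 (H = 7 - (-4 + (3/2)*(-1)) = 7 - (-4 - 3/2) = 7 - 1*(-11/2) = 7 + 11/2 = 25/2 ≈ 12.500)
((H*s(-4))*5)/(-29379) = (((25/2)*(-4)²)*5)/(-29379) = (((25/2)*16)*5)*(-1/29379) = (200*5)*(-1/29379) = 1000*(-1/29379) = -1000/29379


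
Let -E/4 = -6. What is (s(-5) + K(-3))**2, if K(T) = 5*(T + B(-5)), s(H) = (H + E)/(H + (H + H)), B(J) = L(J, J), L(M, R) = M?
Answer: 383161/225 ≈ 1702.9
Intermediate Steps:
E = 24 (E = -4*(-6) = 24)
B(J) = J
s(H) = (24 + H)/(3*H) (s(H) = (H + 24)/(H + (H + H)) = (24 + H)/(H + 2*H) = (24 + H)/((3*H)) = (24 + H)*(1/(3*H)) = (24 + H)/(3*H))
K(T) = -25 + 5*T (K(T) = 5*(T - 5) = 5*(-5 + T) = -25 + 5*T)
(s(-5) + K(-3))**2 = ((1/3)*(24 - 5)/(-5) + (-25 + 5*(-3)))**2 = ((1/3)*(-1/5)*19 + (-25 - 15))**2 = (-19/15 - 40)**2 = (-619/15)**2 = 383161/225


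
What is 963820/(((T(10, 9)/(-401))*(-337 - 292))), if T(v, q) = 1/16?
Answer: 6183869120/629 ≈ 9.8313e+6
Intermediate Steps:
T(v, q) = 1/16
963820/(((T(10, 9)/(-401))*(-337 - 292))) = 963820/((((1/16)/(-401))*(-337 - 292))) = 963820/((((1/16)*(-1/401))*(-629))) = 963820/((-1/6416*(-629))) = 963820/(629/6416) = 963820*(6416/629) = 6183869120/629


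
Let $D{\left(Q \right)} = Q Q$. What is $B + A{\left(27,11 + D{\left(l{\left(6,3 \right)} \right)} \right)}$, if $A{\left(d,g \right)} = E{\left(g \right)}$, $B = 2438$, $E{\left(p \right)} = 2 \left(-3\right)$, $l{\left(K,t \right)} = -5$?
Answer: $2432$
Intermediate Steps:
$E{\left(p \right)} = -6$
$D{\left(Q \right)} = Q^{2}$
$A{\left(d,g \right)} = -6$
$B + A{\left(27,11 + D{\left(l{\left(6,3 \right)} \right)} \right)} = 2438 - 6 = 2432$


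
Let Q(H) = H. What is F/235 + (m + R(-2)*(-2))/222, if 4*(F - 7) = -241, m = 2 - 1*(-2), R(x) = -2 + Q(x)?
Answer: -6001/34780 ≈ -0.17254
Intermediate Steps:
R(x) = -2 + x
m = 4 (m = 2 + 2 = 4)
F = -213/4 (F = 7 + (1/4)*(-241) = 7 - 241/4 = -213/4 ≈ -53.250)
F/235 + (m + R(-2)*(-2))/222 = -213/4/235 + (4 + (-2 - 2)*(-2))/222 = -213/4*1/235 + (4 - 4*(-2))*(1/222) = -213/940 + (4 + 8)*(1/222) = -213/940 + 12*(1/222) = -213/940 + 2/37 = -6001/34780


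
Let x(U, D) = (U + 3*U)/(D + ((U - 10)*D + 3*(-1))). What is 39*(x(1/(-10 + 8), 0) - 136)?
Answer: -5278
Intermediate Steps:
x(U, D) = 4*U/(-3 + D + D*(-10 + U)) (x(U, D) = (4*U)/(D + ((-10 + U)*D - 3)) = (4*U)/(D + (D*(-10 + U) - 3)) = (4*U)/(D + (-3 + D*(-10 + U))) = (4*U)/(-3 + D + D*(-10 + U)) = 4*U/(-3 + D + D*(-10 + U)))
39*(x(1/(-10 + 8), 0) - 136) = 39*(4/((-10 + 8)*(-3 - 9*0 + 0/(-10 + 8))) - 136) = 39*(4/(-2*(-3 + 0 + 0/(-2))) - 136) = 39*(4*(-1/2)/(-3 + 0 + 0*(-1/2)) - 136) = 39*(4*(-1/2)/(-3 + 0 + 0) - 136) = 39*(4*(-1/2)/(-3) - 136) = 39*(4*(-1/2)*(-1/3) - 136) = 39*(2/3 - 136) = 39*(-406/3) = -5278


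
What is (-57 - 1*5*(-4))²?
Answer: 1369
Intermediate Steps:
(-57 - 1*5*(-4))² = (-57 - 5*(-4))² = (-57 + 20)² = (-37)² = 1369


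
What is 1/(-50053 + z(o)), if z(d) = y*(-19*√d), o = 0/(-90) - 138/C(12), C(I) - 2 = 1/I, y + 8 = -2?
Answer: -50053/2507694073 - 228*I*√46/2507694073 ≈ -1.996e-5 - 6.1665e-7*I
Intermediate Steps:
y = -10 (y = -8 - 2 = -10)
C(I) = 2 + 1/I
o = -1656/25 (o = 0/(-90) - 138/(2 + 1/12) = 0*(-1/90) - 138/(2 + 1/12) = 0 - 138/25/12 = 0 - 138*12/25 = 0 - 1656/25 = -1656/25 ≈ -66.240)
z(d) = 190*√d (z(d) = -(-190)*√d = 190*√d)
1/(-50053 + z(o)) = 1/(-50053 + 190*√(-1656/25)) = 1/(-50053 + 190*(6*I*√46/5)) = 1/(-50053 + 228*I*√46)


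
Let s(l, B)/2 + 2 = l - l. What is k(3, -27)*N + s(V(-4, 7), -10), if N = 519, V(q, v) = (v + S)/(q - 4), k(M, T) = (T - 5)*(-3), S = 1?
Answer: 49820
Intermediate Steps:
k(M, T) = 15 - 3*T (k(M, T) = (-5 + T)*(-3) = 15 - 3*T)
V(q, v) = (1 + v)/(-4 + q) (V(q, v) = (v + 1)/(q - 4) = (1 + v)/(-4 + q))
s(l, B) = -4 (s(l, B) = -4 + 2*(l - l) = -4 + 2*0 = -4 + 0 = -4)
k(3, -27)*N + s(V(-4, 7), -10) = (15 - 3*(-27))*519 - 4 = (15 + 81)*519 - 4 = 96*519 - 4 = 49824 - 4 = 49820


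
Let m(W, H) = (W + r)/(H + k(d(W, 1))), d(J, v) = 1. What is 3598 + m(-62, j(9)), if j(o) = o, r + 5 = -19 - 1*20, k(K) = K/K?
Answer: 17937/5 ≈ 3587.4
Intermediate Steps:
k(K) = 1
r = -44 (r = -5 + (-19 - 1*20) = -5 + (-19 - 20) = -5 - 39 = -44)
m(W, H) = (-44 + W)/(1 + H) (m(W, H) = (W - 44)/(H + 1) = (-44 + W)/(1 + H))
3598 + m(-62, j(9)) = 3598 + (-44 - 62)/(1 + 9) = 3598 - 106/10 = 3598 + (⅒)*(-106) = 3598 - 53/5 = 17937/5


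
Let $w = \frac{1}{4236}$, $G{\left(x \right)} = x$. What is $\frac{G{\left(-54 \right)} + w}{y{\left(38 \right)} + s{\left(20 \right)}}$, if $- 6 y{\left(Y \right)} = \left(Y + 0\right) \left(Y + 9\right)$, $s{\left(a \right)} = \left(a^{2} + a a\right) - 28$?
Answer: $- \frac{228743}{2009276} \approx -0.11384$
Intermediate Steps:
$w = \frac{1}{4236} \approx 0.00023607$
$s{\left(a \right)} = -28 + 2 a^{2}$ ($s{\left(a \right)} = \left(a^{2} + a^{2}\right) - 28 = 2 a^{2} - 28 = -28 + 2 a^{2}$)
$y{\left(Y \right)} = - \frac{Y \left(9 + Y\right)}{6}$ ($y{\left(Y \right)} = - \frac{\left(Y + 0\right) \left(Y + 9\right)}{6} = - \frac{Y \left(9 + Y\right)}{6}$)
$\frac{G{\left(-54 \right)} + w}{y{\left(38 \right)} + s{\left(20 \right)}} = \frac{-54 + \frac{1}{4236}}{\left(- \frac{1}{6}\right) 38 \left(9 + 38\right) - \left(28 - 2 \cdot 20^{2}\right)} = - \frac{228743}{4236 \left(\left(- \frac{1}{6}\right) 38 \cdot 47 + \left(-28 + 2 \cdot 400\right)\right)} = - \frac{228743}{4236 \left(- \frac{893}{3} + \left(-28 + 800\right)\right)} = - \frac{228743}{4236 \left(- \frac{893}{3} + 772\right)} = - \frac{228743}{4236 \cdot \frac{1423}{3}} = \left(- \frac{228743}{4236}\right) \frac{3}{1423} = - \frac{228743}{2009276}$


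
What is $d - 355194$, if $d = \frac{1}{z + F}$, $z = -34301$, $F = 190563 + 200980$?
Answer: $- \frac{126890214947}{357242} \approx -3.5519 \cdot 10^{5}$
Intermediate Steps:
$F = 391543$
$d = \frac{1}{357242}$ ($d = \frac{1}{-34301 + 391543} = \frac{1}{357242} \approx 2.7992 \cdot 10^{-6}$)
$d - 355194 = \frac{1}{357242} - 355194 = - \frac{126890214947}{357242}$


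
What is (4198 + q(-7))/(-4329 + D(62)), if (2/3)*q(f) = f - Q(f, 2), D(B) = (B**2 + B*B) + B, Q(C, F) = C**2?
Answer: 374/311 ≈ 1.2026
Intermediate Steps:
D(B) = B + 2*B**2 (D(B) = (B**2 + B**2) + B = 2*B**2 + B = B + 2*B**2)
q(f) = -3*f**2/2 + 3*f/2 (q(f) = 3*(f - f**2)/2 = -3*f**2/2 + 3*f/2)
(4198 + q(-7))/(-4329 + D(62)) = (4198 + (3/2)*(-7)*(1 - 1*(-7)))/(-4329 + 62*(1 + 2*62)) = (4198 + (3/2)*(-7)*(1 + 7))/(-4329 + 62*(1 + 124)) = (4198 + (3/2)*(-7)*8)/(-4329 + 62*125) = (4198 - 84)/(-4329 + 7750) = 4114/3421 = 4114*(1/3421) = 374/311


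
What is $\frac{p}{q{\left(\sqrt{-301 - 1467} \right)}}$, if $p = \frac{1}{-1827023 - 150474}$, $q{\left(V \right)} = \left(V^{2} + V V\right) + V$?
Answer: $\frac{\sqrt{442}}{1748107348 \left(- i + 4 \sqrt{442}\right)} \approx 1.4299 \cdot 10^{-10} + 1.7004 \cdot 10^{-12} i$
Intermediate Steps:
$q{\left(V \right)} = V + 2 V^{2}$ ($q{\left(V \right)} = \left(V^{2} + V^{2}\right) + V = 2 V^{2} + V = V + 2 V^{2}$)
$p = - \frac{1}{1977497}$ ($p = \frac{1}{-1977497} = - \frac{1}{1977497} \approx -5.0569 \cdot 10^{-7}$)
$\frac{p}{q{\left(\sqrt{-301 - 1467} \right)}} = - \frac{1}{1977497 \sqrt{-301 - 1467} \left(1 + 2 \sqrt{-301 - 1467}\right)} = - \frac{1}{1977497 \sqrt{-1768} \left(1 + 2 \sqrt{-1768}\right)} = - \frac{1}{1977497 \cdot 2 i \sqrt{442} \left(1 + 2 \cdot 2 i \sqrt{442}\right)} = - \frac{1}{1977497 \cdot 2 i \sqrt{442} \left(1 + 4 i \sqrt{442}\right)} = - \frac{\left(- \frac{1}{884}\right) i \sqrt{442} \frac{1}{1 + 4 i \sqrt{442}}}{1977497} = \frac{i \sqrt{442}}{1748107348 \left(1 + 4 i \sqrt{442}\right)}$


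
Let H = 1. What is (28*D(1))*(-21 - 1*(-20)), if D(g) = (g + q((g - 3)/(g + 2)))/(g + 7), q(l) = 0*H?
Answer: -7/2 ≈ -3.5000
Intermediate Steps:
q(l) = 0 (q(l) = 0*1 = 0)
D(g) = g/(7 + g) (D(g) = (g + 0)/(g + 7) = g/(7 + g))
(28*D(1))*(-21 - 1*(-20)) = (28*(1/(7 + 1)))*(-21 - 1*(-20)) = (28*(1/8))*(-21 + 20) = (28*(1*(⅛)))*(-1) = (28*(⅛))*(-1) = (7/2)*(-1) = -7/2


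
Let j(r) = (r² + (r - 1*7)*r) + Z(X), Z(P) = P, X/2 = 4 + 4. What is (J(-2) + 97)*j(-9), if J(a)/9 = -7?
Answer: 8194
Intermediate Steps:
X = 16 (X = 2*(4 + 4) = 2*8 = 16)
J(a) = -63 (J(a) = 9*(-7) = -63)
j(r) = 16 + r² + r*(-7 + r) (j(r) = (r² + (r - 1*7)*r) + 16 = (r² + (r - 7)*r) + 16 = (r² + (-7 + r)*r) + 16 = (r² + r*(-7 + r)) + 16 = 16 + r² + r*(-7 + r))
(J(-2) + 97)*j(-9) = (-63 + 97)*(16 - 7*(-9) + 2*(-9)²) = 34*(16 + 63 + 2*81) = 34*(16 + 63 + 162) = 34*241 = 8194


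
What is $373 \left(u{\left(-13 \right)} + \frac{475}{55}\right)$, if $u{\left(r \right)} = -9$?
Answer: $- \frac{1492}{11} \approx -135.64$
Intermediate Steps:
$373 \left(u{\left(-13 \right)} + \frac{475}{55}\right) = 373 \left(-9 + \frac{475}{55}\right) = 373 \left(-9 + 475 \cdot \frac{1}{55}\right) = 373 \left(-9 + \frac{95}{11}\right) = 373 \left(- \frac{4}{11}\right) = - \frac{1492}{11}$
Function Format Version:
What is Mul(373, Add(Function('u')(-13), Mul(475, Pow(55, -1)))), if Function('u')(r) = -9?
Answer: Rational(-1492, 11) ≈ -135.64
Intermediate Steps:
Mul(373, Add(Function('u')(-13), Mul(475, Pow(55, -1)))) = Mul(373, Add(-9, Mul(475, Pow(55, -1)))) = Mul(373, Add(-9, Mul(475, Rational(1, 55)))) = Mul(373, Add(-9, Rational(95, 11))) = Mul(373, Rational(-4, 11)) = Rational(-1492, 11)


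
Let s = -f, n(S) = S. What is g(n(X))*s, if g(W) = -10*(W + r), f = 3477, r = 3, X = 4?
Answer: 243390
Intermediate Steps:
s = -3477 (s = -1*3477 = -3477)
g(W) = -30 - 10*W (g(W) = -10*(W + 3) = -10*(3 + W) = -30 - 10*W)
g(n(X))*s = (-30 - 10*4)*(-3477) = (-30 - 40)*(-3477) = -70*(-3477) = 243390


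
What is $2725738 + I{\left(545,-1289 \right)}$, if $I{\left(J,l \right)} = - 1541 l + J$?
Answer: $4712632$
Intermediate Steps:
$I{\left(J,l \right)} = J - 1541 l$
$2725738 + I{\left(545,-1289 \right)} = 2725738 + \left(545 - -1986349\right) = 2725738 + \left(545 + 1986349\right) = 2725738 + 1986894 = 4712632$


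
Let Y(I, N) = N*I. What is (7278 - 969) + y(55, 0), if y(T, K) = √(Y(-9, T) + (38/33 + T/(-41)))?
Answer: 6309 + 2*I*√226624794/1353 ≈ 6309.0 + 22.253*I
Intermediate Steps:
Y(I, N) = I*N
y(T, K) = √(38/33 - 370*T/41) (y(T, K) = √(-9*T + (38/33 + T/(-41))) = √(-9*T + (38*(1/33) + T*(-1/41))) = √(-9*T + (38/33 - T/41)) = √(38/33 - 370*T/41))
(7278 - 969) + y(55, 0) = (7278 - 969) + √(2107974 - 16520130*55)/1353 = 6309 + √(2107974 - 908607150)/1353 = 6309 + √(-906499176)/1353 = 6309 + (2*I*√226624794)/1353 = 6309 + 2*I*√226624794/1353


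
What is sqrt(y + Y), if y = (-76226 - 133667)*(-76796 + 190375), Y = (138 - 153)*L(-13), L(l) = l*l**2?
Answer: 2*I*sqrt(5959851023) ≈ 1.544e+5*I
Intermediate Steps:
L(l) = l**3
Y = 32955 (Y = (138 - 153)*(-13)**3 = -15*(-2197) = 32955)
y = -23839437047 (y = -209893*113579 = -23839437047)
sqrt(y + Y) = sqrt(-23839437047 + 32955) = sqrt(-23839404092) = 2*I*sqrt(5959851023)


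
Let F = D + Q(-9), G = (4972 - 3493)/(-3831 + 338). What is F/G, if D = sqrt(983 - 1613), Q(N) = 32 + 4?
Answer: -41916/493 - 3493*I*sqrt(70)/493 ≈ -85.022 - 59.279*I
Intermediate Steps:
Q(N) = 36
D = 3*I*sqrt(70) (D = sqrt(-630) = 3*I*sqrt(70) ≈ 25.1*I)
G = -1479/3493 (G = 1479/(-3493) = 1479*(-1/3493) = -1479/3493 ≈ -0.42342)
F = 36 + 3*I*sqrt(70) (F = 3*I*sqrt(70) + 36 = 36 + 3*I*sqrt(70) ≈ 36.0 + 25.1*I)
F/G = (36 + 3*I*sqrt(70))/(-1479/3493) = (36 + 3*I*sqrt(70))*(-3493/1479) = -41916/493 - 3493*I*sqrt(70)/493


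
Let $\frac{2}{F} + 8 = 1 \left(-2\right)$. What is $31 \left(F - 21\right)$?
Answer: $- \frac{3286}{5} \approx -657.2$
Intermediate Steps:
$F = - \frac{1}{5}$ ($F = \frac{2}{-8 + 1 \left(-2\right)} = \frac{2}{-8 - 2} = \frac{2}{-10} = 2 \left(- \frac{1}{10}\right) = - \frac{1}{5} \approx -0.2$)
$31 \left(F - 21\right) = 31 \left(- \frac{1}{5} - 21\right) = 31 \left(- \frac{106}{5}\right) = - \frac{3286}{5}$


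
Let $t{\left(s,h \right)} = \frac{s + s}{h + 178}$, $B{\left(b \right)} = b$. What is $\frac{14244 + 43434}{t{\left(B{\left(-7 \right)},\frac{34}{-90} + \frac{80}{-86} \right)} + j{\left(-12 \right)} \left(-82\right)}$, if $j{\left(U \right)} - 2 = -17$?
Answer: $\frac{3286675087}{70084780} \approx 46.896$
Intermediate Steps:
$j{\left(U \right)} = -15$ ($j{\left(U \right)} = 2 - 17 = -15$)
$t{\left(s,h \right)} = \frac{2 s}{178 + h}$
$\frac{14244 + 43434}{t{\left(B{\left(-7 \right)},\frac{34}{-90} + \frac{80}{-86} \right)} + j{\left(-12 \right)} \left(-82\right)} = \frac{14244 + 43434}{2 \left(-7\right) \frac{1}{178 + \left(\frac{34}{-90} + \frac{80}{-86}\right)} - -1230} = \frac{57678}{2 \left(-7\right) \frac{1}{178 + \left(34 \left(- \frac{1}{90}\right) + 80 \left(- \frac{1}{86}\right)\right)} + 1230} = \frac{57678}{2 \left(-7\right) \frac{1}{178 - \frac{2531}{1935}} + 1230} = \frac{57678}{2 \left(-7\right) \frac{1}{\frac{341899}{1935}} + 1230} = \frac{57678}{2 \left(-7\right) \frac{1935}{341899} + 1230} = \frac{57678}{- \frac{27090}{341899} + 1230} = \frac{57678}{\frac{420508680}{341899}} = 57678 \cdot \frac{341899}{420508680} = \frac{3286675087}{70084780}$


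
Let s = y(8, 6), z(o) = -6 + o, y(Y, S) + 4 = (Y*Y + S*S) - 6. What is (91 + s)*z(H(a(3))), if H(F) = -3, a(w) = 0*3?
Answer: -1629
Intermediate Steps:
a(w) = 0
y(Y, S) = -10 + S² + Y² (y(Y, S) = -4 + ((Y*Y + S*S) - 6) = -4 + ((Y² + S²) - 6) = -4 + ((S² + Y²) - 6) = -4 + (-6 + S² + Y²) = -10 + S² + Y²)
s = 90 (s = -10 + 6² + 8² = -10 + 36 + 64 = 90)
(91 + s)*z(H(a(3))) = (91 + 90)*(-6 - 3) = 181*(-9) = -1629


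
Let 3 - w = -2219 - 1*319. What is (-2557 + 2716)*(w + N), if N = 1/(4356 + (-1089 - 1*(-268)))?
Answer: 1428207324/3535 ≈ 4.0402e+5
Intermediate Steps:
w = 2541 (w = 3 - (-2219 - 1*319) = 3 - (-2219 - 319) = 3 - 1*(-2538) = 3 + 2538 = 2541)
N = 1/3535 (N = 1/(4356 + (-1089 + 268)) = 1/(4356 - 821) = 1/3535 ≈ 0.00028289)
(-2557 + 2716)*(w + N) = (-2557 + 2716)*(2541 + 1/3535) = 159*(8982436/3535) = 1428207324/3535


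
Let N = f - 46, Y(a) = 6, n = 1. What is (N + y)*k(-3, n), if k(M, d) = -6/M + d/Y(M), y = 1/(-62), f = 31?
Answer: -12103/372 ≈ -32.535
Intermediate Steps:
y = -1/62 ≈ -0.016129
N = -15 (N = 31 - 46 = -15)
k(M, d) = -6/M + d/6
(N + y)*k(-3, n) = (-15 - 1/62)*(-6/(-3) + (⅙)*1) = -931*(-6*(-⅓) + ⅙)/62 = -931*(2 + ⅙)/62 = -931/62*13/6 = -12103/372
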